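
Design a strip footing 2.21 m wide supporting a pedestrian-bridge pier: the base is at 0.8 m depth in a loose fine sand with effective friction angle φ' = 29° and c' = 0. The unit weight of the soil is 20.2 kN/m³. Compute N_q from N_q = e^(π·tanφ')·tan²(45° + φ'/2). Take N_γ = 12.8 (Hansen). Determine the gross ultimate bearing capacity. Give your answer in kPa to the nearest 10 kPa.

q_ult ≈ 550 kPa

tan29° = 0.5543, so N_q = e^(π×0.5543)·tan²(59.5°) = 5.705 × 2.882 = 16.44.
q = γ·D_f = 20.2 × 0.8 = 16.16 kPa.
q·N_q = 16.16 × 16.443 = 265.72 kPa
0.5·γ·B·N_γ = 0.5 × 20.2 × 2.21 × 12.8 = 285.71 kPa
q_ult = 265.72 + 285.71 = 551.43 kPa.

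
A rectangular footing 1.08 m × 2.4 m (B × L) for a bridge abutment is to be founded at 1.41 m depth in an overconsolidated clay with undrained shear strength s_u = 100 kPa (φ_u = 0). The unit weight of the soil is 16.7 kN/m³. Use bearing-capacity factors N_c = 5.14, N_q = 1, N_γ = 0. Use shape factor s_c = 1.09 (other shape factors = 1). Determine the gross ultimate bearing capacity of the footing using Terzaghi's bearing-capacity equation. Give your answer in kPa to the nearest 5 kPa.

Overburden at base level: q = 16.7 × 1.41 = 23.547 kPa.
Cohesion term c·N_c·s_c = 100 × 5.14 × 1.09 = 560.26 kPa; surcharge term q·N_q = 23.547 × 1 = 23.547 kPa.
q_ult = 560.26 + 23.547 = 583.81 kPa.

q_ult ≈ 585 kPa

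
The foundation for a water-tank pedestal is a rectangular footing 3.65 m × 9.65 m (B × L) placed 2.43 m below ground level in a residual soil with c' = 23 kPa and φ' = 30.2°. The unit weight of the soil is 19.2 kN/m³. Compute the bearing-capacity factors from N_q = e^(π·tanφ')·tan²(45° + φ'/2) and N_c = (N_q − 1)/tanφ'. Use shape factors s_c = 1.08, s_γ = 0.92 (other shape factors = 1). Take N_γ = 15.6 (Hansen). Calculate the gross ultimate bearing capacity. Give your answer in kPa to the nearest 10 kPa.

tan30.2° = 0.582, so N_q = e^(π×0.582)·tan²(60.1°) = 6.224 × 3.024 = 18.82.
N_c = (18.82 − 1)/tan30.2° = 30.62.
Effective surcharge at the founding depth q = γ·D_f = 19.2 × 2.43 = 46.656 kPa.
q_ult = c·N_c·s_c + q·N_q + 0.5·γ·B·N_γ·s_γ
     = 23 × 30.625 × 1.08 + 46.656 × 18.824 + 0.5 × 19.2 × 3.65 × 15.6 × 0.92
     = 760.72 + 878.25 + 502.89 = 2141.9 kPa.

q_ult ≈ 2140 kPa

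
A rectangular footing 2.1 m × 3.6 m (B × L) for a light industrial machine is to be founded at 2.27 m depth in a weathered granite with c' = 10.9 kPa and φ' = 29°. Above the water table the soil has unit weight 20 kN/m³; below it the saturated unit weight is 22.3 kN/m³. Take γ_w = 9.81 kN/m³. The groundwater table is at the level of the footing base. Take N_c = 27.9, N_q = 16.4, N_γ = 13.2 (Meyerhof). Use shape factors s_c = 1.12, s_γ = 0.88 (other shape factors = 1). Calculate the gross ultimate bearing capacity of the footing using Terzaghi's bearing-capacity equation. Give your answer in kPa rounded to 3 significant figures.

Overburden at base level: q = 20 × 2.27 = 45.4 kPa.
Below the base the soil is submerged, so the ½γBN_γ term uses γ' = 22.3 − 9.81 = 12.49 kN/m³.
Cohesion term c·N_c·s_c = 10.9 × 27.9 × 1.12 = 340.6 kPa; surcharge term q·N_q = 45.4 × 16.4 = 744.56 kPa; self-weight term 0.5·γ·B·N_γ·s_γ = 0.5 × 12.49 × 2.1 × 13.2 × 0.88 = 152.34 kPa.
q_ult = 340.6 + 744.56 + 152.34 = 1237.5 kPa.

q_ult ≈ 1240 kPa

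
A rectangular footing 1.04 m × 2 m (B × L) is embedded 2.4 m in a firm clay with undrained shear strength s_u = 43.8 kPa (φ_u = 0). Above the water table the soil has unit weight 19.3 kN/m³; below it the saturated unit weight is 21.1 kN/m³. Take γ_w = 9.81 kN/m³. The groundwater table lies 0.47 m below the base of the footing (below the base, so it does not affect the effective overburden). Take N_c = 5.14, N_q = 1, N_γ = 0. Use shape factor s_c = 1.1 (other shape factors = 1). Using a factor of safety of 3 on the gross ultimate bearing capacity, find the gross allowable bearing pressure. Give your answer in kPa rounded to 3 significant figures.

Effective surcharge at the founding depth q = γ·D_f = 19.3 × 2.4 = 46.32 kPa.
q_ult = c·N_c·s_c + q·N_q
     = 43.8 × 5.14 × 1.1 + 46.32 × 1
     = 247.65 + 46.32 = 293.97 kPa.
q_all = 293.97 / 3 = 97.988 kPa.

q_all ≈ 98 kPa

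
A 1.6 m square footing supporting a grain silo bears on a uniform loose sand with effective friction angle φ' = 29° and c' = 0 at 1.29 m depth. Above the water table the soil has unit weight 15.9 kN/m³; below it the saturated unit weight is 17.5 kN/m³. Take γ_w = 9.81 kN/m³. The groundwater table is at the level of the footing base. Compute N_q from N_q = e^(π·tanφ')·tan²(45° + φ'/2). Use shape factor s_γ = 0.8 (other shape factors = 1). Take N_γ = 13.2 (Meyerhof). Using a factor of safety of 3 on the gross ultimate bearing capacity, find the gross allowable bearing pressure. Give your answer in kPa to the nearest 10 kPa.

N_q = e^(π·tan29°)·tan²(59.5°) = 16.44.
Overburden at base level: q = 15.9 × 1.29 = 20.511 kPa.
Below the base the soil is submerged, so the ½γBN_γ term uses γ' = 17.5 − 9.81 = 7.69 kN/m³.
Surcharge term q·N_q = 20.511 × 16.443 = 337.27 kPa; self-weight term 0.5·γ·B·N_γ·s_γ = 0.5 × 7.69 × 1.6 × 13.2 × 0.8 = 64.965 kPa.
q_ult = 337.27 + 64.965 = 402.23 kPa.
q_all = 402.23 / 3 = 134.08 kPa.

q_all ≈ 130 kPa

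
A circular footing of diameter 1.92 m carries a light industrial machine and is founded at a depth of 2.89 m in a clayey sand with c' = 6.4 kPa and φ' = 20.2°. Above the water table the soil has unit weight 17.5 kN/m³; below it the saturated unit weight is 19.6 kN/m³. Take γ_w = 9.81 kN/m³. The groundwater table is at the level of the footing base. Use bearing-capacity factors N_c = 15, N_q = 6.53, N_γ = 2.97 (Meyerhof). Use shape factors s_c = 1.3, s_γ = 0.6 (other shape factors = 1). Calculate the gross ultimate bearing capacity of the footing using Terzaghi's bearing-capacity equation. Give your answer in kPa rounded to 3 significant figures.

Effective surcharge at the founding depth q = γ·D_f = 17.5 × 2.89 = 50.575 kPa.
The water table coincides with the base, so in the self-weight term γ → γ' = 9.79 kN/m³.
q_ult = c·N_c·s_c + q·N_q + 0.5·γ·B·N_γ·s_γ
     = 6.4 × 15 × 1.3 + 50.575 × 6.53 + 0.5 × 9.79 × 1.92 × 2.97 × 0.6
     = 124.8 + 330.25 + 16.748 = 471.8 kPa.

q_ult ≈ 472 kPa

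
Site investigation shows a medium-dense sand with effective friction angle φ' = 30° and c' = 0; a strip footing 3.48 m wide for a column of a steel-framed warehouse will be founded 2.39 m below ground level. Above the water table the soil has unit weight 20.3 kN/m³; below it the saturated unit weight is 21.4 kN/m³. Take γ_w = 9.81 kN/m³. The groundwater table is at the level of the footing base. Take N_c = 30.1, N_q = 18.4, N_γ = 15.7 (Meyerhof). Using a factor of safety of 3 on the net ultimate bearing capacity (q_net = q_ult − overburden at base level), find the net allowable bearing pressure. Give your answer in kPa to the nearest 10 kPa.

Effective surcharge at the founding depth q = γ·D_f = 20.3 × 2.39 = 48.517 kPa.
The water table coincides with the base, so in the self-weight term γ → γ' = 11.59 kN/m³.
q_ult = q·N_q + 0.5·γ·B·N_γ
     = 48.517 × 18.4 + 0.5 × 11.59 × 3.48 × 15.7
     = 892.71 + 316.62 = 1209.3 kPa.
q_net = 1209.3 − 48.517 = 1160.8 kPa.
q_all(net) = 1160.8 / 3 = 386.94 kPa.

q_all(net) ≈ 390 kPa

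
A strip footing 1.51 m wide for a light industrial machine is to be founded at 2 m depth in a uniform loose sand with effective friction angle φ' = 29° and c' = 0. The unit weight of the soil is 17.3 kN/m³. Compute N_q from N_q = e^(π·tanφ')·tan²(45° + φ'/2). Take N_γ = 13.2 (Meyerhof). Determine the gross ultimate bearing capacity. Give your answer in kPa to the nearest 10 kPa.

tan29° = 0.5543, so N_q = e^(π×0.5543)·tan²(59.5°) = 5.705 × 2.882 = 16.44.
Effective surcharge at the founding depth q = γ·D_f = 17.3 × 2 = 34.6 kPa.
q_ult = q·N_q + 0.5·γ·B·N_γ
     = 34.6 × 16.443 + 0.5 × 17.3 × 1.51 × 13.2
     = 568.94 + 172.41 = 741.35 kPa.

q_ult ≈ 740 kPa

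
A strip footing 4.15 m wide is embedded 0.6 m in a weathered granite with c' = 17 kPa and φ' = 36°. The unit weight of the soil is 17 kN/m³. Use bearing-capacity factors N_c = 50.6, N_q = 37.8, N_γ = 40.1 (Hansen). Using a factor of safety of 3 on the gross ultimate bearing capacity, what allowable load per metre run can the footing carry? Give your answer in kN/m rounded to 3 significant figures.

q = γ·D_f = 17 × 0.6 = 10.2 kPa.
c·N_c = 17 × 50.6 = 860.2 kPa
q·N_q = 10.2 × 37.8 = 385.56 kPa
0.5·γ·B·N_γ = 0.5 × 17 × 4.15 × 40.1 = 1414.5 kPa
q_ult = 860.2 + 385.56 + 1414.5 = 2660.3 kPa.
Gross allowable pressure q_all = 2660.3 / 3 = 886.76 kPa.
Allowable wall load = q_all × B = 886.76 × 4.15 = 3680.1 kN per metre run.

≈ 3680 kN/m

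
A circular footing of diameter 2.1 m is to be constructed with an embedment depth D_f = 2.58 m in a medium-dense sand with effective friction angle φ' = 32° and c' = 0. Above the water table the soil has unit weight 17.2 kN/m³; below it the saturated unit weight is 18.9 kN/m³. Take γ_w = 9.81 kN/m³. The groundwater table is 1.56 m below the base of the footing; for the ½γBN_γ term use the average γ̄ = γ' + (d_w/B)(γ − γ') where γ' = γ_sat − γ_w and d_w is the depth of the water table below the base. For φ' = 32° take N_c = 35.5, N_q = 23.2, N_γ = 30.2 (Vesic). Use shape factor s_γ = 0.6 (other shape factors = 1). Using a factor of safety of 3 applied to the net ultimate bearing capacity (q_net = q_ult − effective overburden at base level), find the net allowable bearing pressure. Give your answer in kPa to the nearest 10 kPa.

q = γ·D_f = 17.2 × 2.58 = 44.376 kPa.
γ' = 9.09 kN/m³; averaging over the depth B below the base, γ̄ = γ' + (d_w/B)(γ − γ') = 15.115 kN/m³.
q·N_q = 44.376 × 23.2 = 1029.5 kPa
0.5·γ·B·N_γ·s_γ = 0.5 × 15.115 × 2.1 × 30.2 × 0.6 = 287.57 kPa
q_ult = 1029.5 + 287.57 = 1317.1 kPa.
Net ultimate: q_net = 1317.1 − 44.376 = 1272.7 kPa.
q_all(net) = 1272.7 / 3 = 424.24 kPa.

q_all(net) ≈ 420 kPa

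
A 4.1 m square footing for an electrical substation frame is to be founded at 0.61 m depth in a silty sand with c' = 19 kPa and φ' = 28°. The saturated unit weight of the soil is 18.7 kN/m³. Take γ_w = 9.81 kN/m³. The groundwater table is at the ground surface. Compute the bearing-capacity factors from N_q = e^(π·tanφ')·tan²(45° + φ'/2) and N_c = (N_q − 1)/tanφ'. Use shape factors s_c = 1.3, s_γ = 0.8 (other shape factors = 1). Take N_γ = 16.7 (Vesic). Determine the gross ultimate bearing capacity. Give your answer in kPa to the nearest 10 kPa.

tan28° = 0.5317, so N_q = e^(π×0.5317)·tan²(59°) = 5.314 × 2.77 = 14.72.
N_c = (14.72 − 1)/tan28° = 25.8.
γ' = 18.7 − 9.81 = 8.89 kN/m³ (submerged throughout). q = 8.89 × 0.61 = 5.4229 kPa; the same γ' applies in the ½γBN_γ term.
c·N_c·s_c = 19 × 25.803 × 1.3 = 637.34 kPa
q·N_q = 5.4229 × 14.72 = 79.824 kPa
0.5·γ·B·N_γ·s_γ = 0.5 × 8.89 × 4.1 × 16.7 × 0.8 = 243.48 kPa
q_ult = 637.34 + 79.824 + 243.48 = 960.65 kPa.

q_ult ≈ 960 kPa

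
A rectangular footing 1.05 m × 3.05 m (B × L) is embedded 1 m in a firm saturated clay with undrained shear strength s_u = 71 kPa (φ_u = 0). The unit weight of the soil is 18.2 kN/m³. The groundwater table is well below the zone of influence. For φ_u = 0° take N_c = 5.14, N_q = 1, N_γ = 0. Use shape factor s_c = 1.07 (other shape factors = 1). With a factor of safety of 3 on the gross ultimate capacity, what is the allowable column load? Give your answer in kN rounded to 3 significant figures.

P_all ≈ 436 kN

Overburden at base level: q = 18.2 × 1 = 18.2 kPa.
Cohesion term c·N_c·s_c = 71 × 5.14 × 1.07 = 390.49 kPa; surcharge term q·N_q = 18.2 × 1 = 18.2 kPa.
q_ult = 390.49 + 18.2 = 408.69 kPa.
Gross allowable pressure q_all = 408.69 / 3 = 136.23 kPa.
Footing area = 3.2025 m², so allowable column load = 136.23 × 3.2025 = 436.27 kN.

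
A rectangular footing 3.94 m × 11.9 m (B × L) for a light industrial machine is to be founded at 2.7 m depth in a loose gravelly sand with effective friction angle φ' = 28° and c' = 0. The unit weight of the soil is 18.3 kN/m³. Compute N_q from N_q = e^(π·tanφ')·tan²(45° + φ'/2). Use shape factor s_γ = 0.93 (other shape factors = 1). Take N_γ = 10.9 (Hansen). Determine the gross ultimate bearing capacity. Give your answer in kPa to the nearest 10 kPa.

q_ult ≈ 1090 kPa

tan28° = 0.5317, so N_q = e^(π×0.5317)·tan²(59°) = 5.314 × 2.77 = 14.72.
q = γ·D_f = 18.3 × 2.7 = 49.41 kPa.
q·N_q = 49.41 × 14.72 = 727.31 kPa
0.5·γ·B·N_γ·s_γ = 0.5 × 18.3 × 3.94 × 10.9 × 0.93 = 365.45 kPa
q_ult = 727.31 + 365.45 = 1092.8 kPa.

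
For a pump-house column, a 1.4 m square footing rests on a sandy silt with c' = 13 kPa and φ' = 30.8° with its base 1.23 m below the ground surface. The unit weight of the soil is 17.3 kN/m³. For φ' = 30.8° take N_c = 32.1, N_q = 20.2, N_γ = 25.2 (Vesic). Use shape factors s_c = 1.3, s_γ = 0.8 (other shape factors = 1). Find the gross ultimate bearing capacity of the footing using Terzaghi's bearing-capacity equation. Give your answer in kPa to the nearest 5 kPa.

q_ult ≈ 1215 kPa

Effective surcharge at the founding depth q = γ·D_f = 17.3 × 1.23 = 21.279 kPa.
q_ult = c·N_c·s_c + q·N_q + 0.5·γ·B·N_γ·s_γ
     = 13 × 32.1 × 1.3 + 21.279 × 20.2 + 0.5 × 17.3 × 1.4 × 25.2 × 0.8
     = 542.49 + 429.84 + 244.14 = 1216.5 kPa.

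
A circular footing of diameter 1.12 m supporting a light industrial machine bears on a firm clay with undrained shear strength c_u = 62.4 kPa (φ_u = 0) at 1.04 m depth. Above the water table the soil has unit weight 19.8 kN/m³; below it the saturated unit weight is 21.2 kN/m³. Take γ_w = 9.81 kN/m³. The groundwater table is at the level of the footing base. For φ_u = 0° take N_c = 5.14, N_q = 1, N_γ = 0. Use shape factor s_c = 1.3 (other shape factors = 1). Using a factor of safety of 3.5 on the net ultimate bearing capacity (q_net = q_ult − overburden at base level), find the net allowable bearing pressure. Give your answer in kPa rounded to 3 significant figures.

q_all(net) ≈ 119 kPa

Effective surcharge at the founding depth q = γ·D_f = 19.8 × 1.04 = 20.592 kPa.
q_ult = c·N_c·s_c + q·N_q
     = 62.4 × 5.14 × 1.3 + 20.592 × 1
     = 416.96 + 20.592 = 437.55 kPa.
q_net = 437.55 − 20.592 = 416.96 kPa.
q_all(net) = 416.96 / 3.5 = 119.13 kPa.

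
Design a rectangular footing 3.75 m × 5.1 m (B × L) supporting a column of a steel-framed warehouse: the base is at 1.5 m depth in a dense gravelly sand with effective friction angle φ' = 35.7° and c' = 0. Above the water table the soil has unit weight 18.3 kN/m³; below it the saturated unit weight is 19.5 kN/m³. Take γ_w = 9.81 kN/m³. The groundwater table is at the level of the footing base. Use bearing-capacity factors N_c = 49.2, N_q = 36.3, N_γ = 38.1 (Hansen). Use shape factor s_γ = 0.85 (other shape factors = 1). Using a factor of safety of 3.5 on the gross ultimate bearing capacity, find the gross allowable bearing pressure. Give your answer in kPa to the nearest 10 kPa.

q_all ≈ 450 kPa

Effective surcharge at the founding depth q = γ·D_f = 18.3 × 1.5 = 27.45 kPa.
The water table coincides with the base, so in the self-weight term γ → γ' = 9.69 kN/m³.
q_ult = q·N_q + 0.5·γ·B·N_γ·s_γ
     = 27.45 × 36.3 + 0.5 × 9.69 × 3.75 × 38.1 × 0.85
     = 996.44 + 588.39 = 1584.8 kPa.
q_all = 1584.8 / 3.5 = 452.81 kPa.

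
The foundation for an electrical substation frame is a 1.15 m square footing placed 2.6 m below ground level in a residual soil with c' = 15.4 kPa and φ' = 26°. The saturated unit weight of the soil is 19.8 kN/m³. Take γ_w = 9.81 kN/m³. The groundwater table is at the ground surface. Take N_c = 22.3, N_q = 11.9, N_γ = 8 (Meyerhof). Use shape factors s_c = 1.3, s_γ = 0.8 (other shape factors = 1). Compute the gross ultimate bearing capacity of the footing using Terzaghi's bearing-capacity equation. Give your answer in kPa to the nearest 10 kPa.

γ' = 19.8 − 9.81 = 9.99 kN/m³ (submerged throughout). q = 9.99 × 2.6 = 25.974 kPa; the same γ' applies in the ½γBN_γ term.
c·N_c·s_c = 15.4 × 22.3 × 1.3 = 446.45 kPa
q·N_q = 25.974 × 11.9 = 309.09 kPa
0.5·γ·B·N_γ·s_γ = 0.5 × 9.99 × 1.15 × 8 × 0.8 = 36.763 kPa
q_ult = 446.45 + 309.09 + 36.763 = 792.3 kPa.

q_ult ≈ 790 kPa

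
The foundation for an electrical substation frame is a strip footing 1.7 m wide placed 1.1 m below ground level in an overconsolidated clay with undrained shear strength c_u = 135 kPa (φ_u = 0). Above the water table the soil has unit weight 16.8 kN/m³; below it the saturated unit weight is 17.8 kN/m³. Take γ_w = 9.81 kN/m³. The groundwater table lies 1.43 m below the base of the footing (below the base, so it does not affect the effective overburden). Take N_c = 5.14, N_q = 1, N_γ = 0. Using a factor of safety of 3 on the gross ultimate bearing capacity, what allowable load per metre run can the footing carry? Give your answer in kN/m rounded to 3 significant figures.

≈ 404 kN/m

Overburden at base level: q = 16.8 × 1.1 = 18.48 kPa.
Cohesion term c·N_c = 135 × 5.14 = 693.9 kPa; surcharge term q·N_q = 18.48 × 1 = 18.48 kPa.
q_ult = 693.9 + 18.48 = 712.38 kPa.
Gross allowable pressure q_all = 712.38 / 3 = 237.46 kPa.
Allowable wall load = q_all × B = 237.46 × 1.7 = 403.68 kN per metre run.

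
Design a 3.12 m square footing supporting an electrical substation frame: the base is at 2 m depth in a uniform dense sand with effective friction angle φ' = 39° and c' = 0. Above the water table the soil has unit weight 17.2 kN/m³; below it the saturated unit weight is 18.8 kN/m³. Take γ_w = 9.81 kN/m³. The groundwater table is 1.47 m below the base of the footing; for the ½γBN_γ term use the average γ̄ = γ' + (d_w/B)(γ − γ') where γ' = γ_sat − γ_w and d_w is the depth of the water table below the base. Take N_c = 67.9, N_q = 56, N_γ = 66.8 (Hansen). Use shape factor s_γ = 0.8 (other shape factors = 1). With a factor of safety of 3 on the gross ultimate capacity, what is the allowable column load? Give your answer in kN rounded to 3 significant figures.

P_all ≈ 9730 kN

q = γ·D_f = 17.2 × 2 = 34.4 kPa.
γ' = 8.99 kN/m³; averaging over the depth B below the base, γ̄ = γ' + (d_w/B)(γ − γ') = 12.858 kN/m³.
q·N_q = 34.4 × 56 = 1926.4 kPa
0.5·γ·B·N_γ·s_γ = 0.5 × 12.858 × 3.12 × 66.8 × 0.8 = 1071.9 kPa
q_ult = 1926.4 + 1071.9 = 2998.3 kPa.
Gross allowable pressure q_all = 2998.3 / 3 = 999.45 kPa.
Footing area = 9.7344 m², so allowable column load = 999.45 × 9.7344 = 9729 kN.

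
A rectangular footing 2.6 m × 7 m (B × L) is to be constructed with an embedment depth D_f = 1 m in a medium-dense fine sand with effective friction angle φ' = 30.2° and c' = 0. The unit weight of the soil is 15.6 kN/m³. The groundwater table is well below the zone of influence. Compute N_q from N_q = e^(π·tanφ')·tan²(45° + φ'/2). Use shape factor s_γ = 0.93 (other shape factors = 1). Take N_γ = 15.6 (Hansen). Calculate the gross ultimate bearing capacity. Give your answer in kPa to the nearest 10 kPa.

tan30.2° = 0.582, so N_q = e^(π×0.582)·tan²(60.1°) = 6.224 × 3.024 = 18.82.
Overburden at base level: q = 15.6 × 1 = 15.6 kPa.
Surcharge term q·N_q = 15.6 × 18.824 = 293.65 kPa; self-weight term 0.5·γ·B·N_γ·s_γ = 0.5 × 15.6 × 2.6 × 15.6 × 0.93 = 294.22 kPa.
q_ult = 293.65 + 294.22 = 587.88 kPa.

q_ult ≈ 590 kPa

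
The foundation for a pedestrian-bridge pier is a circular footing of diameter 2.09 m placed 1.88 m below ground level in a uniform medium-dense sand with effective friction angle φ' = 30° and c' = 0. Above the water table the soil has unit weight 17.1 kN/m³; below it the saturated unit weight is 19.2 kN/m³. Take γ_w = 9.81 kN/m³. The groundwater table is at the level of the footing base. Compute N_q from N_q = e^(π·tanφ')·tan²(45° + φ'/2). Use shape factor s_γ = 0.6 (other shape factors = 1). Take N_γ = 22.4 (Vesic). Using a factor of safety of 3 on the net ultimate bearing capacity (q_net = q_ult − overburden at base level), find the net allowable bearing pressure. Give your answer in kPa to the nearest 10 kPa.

q_all(net) ≈ 230 kPa

N_q = e^(π·tan30°)·tan²(60°) = 18.4.
Overburden at base level: q = 17.1 × 1.88 = 32.148 kPa.
Below the base the soil is submerged, so the ½γBN_γ term uses γ' = 19.2 − 9.81 = 9.39 kN/m³.
Surcharge term q·N_q = 32.148 × 18.401 = 591.56 kPa; self-weight term 0.5·γ·B·N_γ·s_γ = 0.5 × 9.39 × 2.09 × 22.4 × 0.6 = 131.88 kPa.
q_ult = 591.56 + 131.88 = 723.44 kPa.
q_net = 723.44 − 32.148 = 691.29 kPa.
q_all(net) = 691.29 / 3 = 230.43 kPa.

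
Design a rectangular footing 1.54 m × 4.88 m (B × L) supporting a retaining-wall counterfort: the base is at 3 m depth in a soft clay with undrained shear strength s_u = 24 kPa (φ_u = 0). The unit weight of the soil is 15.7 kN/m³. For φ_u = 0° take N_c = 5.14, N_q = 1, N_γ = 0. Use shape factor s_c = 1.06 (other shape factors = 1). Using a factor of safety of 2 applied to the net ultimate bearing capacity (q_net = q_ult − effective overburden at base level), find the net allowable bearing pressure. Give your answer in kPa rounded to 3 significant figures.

q_all(net) ≈ 65.4 kPa

q = γ·D_f = 15.7 × 3 = 47.1 kPa.
c·N_c·s_c = 24 × 5.14 × 1.06 = 130.76 kPa
q·N_q = 47.1 × 1 = 47.1 kPa
q_ult = 130.76 + 47.1 = 177.86 kPa.
Net ultimate: q_net = 177.86 − 47.1 = 130.76 kPa.
q_all(net) = 130.76 / 2 = 65.381 kPa.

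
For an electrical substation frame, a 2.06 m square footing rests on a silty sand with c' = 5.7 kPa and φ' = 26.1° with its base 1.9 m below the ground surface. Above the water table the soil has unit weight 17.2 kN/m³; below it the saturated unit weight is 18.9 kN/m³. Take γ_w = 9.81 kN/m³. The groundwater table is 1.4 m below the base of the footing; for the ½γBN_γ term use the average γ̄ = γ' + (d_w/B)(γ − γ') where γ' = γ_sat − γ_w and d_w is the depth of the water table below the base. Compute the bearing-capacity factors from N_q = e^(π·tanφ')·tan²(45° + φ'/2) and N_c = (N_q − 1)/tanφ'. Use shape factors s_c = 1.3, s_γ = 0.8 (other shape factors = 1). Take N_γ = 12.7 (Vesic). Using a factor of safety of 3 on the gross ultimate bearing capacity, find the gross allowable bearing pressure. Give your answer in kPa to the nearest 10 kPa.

N_q = e^(π·tan26.1°)·tan²(58.05°) = 11.98; N_c = (N_q − 1)/tanφ' = 22.42.
Effective surcharge at the founding depth q = γ·D_f = 17.2 × 1.9 = 32.68 kPa.
With d_w = 1.4 m < B, γ̄ = 9.09 + (1.4/2.06) × (17.2 − 9.09) = 14.602 kN/m³.
q_ult = c·N_c·s_c + q·N_q + 0.5·γ·B·N_γ·s_γ
     = 5.7 × 22.416 × 1.3 + 32.68 × 11.981 + 0.5 × 14.602 × 2.06 × 12.7 × 0.8
     = 166.1 + 391.55 + 152.8 = 710.46 kPa.
q_all = 710.46 / 3 = 236.82 kPa.

q_all ≈ 240 kPa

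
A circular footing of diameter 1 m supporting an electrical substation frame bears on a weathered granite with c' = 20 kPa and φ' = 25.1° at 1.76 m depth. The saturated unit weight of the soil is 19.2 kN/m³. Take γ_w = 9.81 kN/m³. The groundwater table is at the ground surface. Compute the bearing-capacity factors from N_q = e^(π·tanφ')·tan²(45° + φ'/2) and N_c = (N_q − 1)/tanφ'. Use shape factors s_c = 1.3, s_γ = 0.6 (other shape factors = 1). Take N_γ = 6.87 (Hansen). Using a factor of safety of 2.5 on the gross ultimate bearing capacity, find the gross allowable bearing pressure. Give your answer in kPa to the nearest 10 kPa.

N_q = e^(π·tan25.1°)·tan²(57.55°) = 10.78; N_c = (N_q − 1)/tanφ' = 20.87.
Water table at ground surface, so effective unit weight γ' = 19.2 − 9.81 = 9.39 kN/m³ is used throughout; overburden q = 9.39 × 1.76 = 16.526 kPa; the same γ' applies in the ½γBN_γ term.
Cohesion term c·N_c·s_c = 20 × 20.867 × 1.3 = 542.55 kPa; surcharge term q·N_q = 16.526 × 10.775 = 178.07 kPa; self-weight term 0.5·γ·B·N_γ·s_γ = 0.5 × 9.39 × 1 × 6.87 × 0.6 = 19.353 kPa.
q_ult = 542.55 + 178.07 + 19.353 = 739.98 kPa.
q_all = 739.98 / 2.5 = 295.99 kPa.

q_all ≈ 300 kPa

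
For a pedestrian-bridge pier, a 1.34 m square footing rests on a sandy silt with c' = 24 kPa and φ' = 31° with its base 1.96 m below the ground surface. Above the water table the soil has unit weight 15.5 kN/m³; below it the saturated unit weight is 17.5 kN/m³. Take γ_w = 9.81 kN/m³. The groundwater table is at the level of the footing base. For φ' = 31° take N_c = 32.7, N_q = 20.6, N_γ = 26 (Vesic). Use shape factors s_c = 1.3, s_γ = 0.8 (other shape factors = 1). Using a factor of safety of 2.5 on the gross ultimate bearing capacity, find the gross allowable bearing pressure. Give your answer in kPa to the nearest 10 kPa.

q_all ≈ 700 kPa

q = γ·D_f = 15.5 × 1.96 = 30.38 kPa.
For the ½γBN_γ term take γ' = 17.5 − 9.81 = 7.69 kN/m³ (soil below base is submerged).
c·N_c·s_c = 24 × 32.7 × 1.3 = 1020.2 kPa
q·N_q = 30.38 × 20.6 = 625.83 kPa
0.5·γ·B·N_γ·s_γ = 0.5 × 7.69 × 1.34 × 26 × 0.8 = 107.17 kPa
q_ult = 1020.2 + 625.83 + 107.17 = 1753.2 kPa.
q_all = 1753.2 / 2.5 = 701.29 kPa.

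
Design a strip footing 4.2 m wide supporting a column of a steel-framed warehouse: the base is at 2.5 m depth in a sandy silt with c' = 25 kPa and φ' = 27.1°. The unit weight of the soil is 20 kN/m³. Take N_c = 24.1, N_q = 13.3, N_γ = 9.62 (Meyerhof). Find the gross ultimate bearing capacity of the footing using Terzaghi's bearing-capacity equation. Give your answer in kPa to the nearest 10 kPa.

q_ult ≈ 1670 kPa

Effective surcharge at the founding depth q = γ·D_f = 20 × 2.5 = 50 kPa.
q_ult = c·N_c + q·N_q + 0.5·γ·B·N_γ
     = 25 × 24.1 + 50 × 13.3 + 0.5 × 20 × 4.2 × 9.62
     = 602.5 + 665 + 404.04 = 1671.5 kPa.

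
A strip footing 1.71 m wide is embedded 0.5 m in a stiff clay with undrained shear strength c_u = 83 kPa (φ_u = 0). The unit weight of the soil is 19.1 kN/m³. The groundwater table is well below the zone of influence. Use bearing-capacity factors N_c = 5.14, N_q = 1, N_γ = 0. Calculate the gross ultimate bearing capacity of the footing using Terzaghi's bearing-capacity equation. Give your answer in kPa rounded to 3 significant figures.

q_ult ≈ 436 kPa

Overburden at base level: q = 19.1 × 0.5 = 9.55 kPa.
Cohesion term c·N_c = 83 × 5.14 = 426.62 kPa; surcharge term q·N_q = 9.55 × 1 = 9.55 kPa.
q_ult = 426.62 + 9.55 = 436.17 kPa.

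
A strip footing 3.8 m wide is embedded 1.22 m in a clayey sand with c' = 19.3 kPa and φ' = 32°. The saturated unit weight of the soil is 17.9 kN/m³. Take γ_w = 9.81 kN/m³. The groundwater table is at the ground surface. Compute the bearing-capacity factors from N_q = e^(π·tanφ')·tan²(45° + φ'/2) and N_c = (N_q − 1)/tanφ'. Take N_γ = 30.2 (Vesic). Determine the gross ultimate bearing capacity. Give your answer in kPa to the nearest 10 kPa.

q_ult ≈ 1380 kPa

tan32° = 0.6249, so N_q = e^(π×0.6249)·tan²(61°) = 7.121 × 3.255 = 23.18.
N_c = (23.18 − 1)/tan32° = 35.49.
γ' = 17.9 − 9.81 = 8.09 kN/m³ (submerged throughout). q = 8.09 × 1.22 = 9.8698 kPa; the same γ' applies in the ½γBN_γ term.
c·N_c = 19.3 × 35.49 = 684.96 kPa
q·N_q = 9.8698 × 23.177 = 228.75 kPa
0.5·γ·B·N_γ = 0.5 × 8.09 × 3.8 × 30.2 = 464.2 kPa
q_ult = 684.96 + 228.75 + 464.2 = 1377.9 kPa.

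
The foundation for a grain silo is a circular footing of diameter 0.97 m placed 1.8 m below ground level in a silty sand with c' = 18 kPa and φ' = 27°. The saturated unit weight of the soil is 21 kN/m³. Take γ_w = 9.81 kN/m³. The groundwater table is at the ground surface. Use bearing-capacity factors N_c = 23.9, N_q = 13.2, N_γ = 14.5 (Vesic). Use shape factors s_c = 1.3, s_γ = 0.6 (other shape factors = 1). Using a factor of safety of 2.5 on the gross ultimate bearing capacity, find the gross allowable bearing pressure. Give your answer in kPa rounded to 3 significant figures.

q_all ≈ 349 kPa

With the water table at the surface the whole profile is submerged: γ' = 21 − 9.81 = 11.19 kN/m³, so q = γ'·D_f = 20.142 kPa; the same γ' applies in the ½γBN_γ term.
q_ult = c·N_c·s_c + q·N_q + 0.5·γ·B·N_γ·s_γ
     = 18 × 23.9 × 1.3 + 20.142 × 13.2 + 0.5 × 11.19 × 0.97 × 14.5 × 0.6
     = 559.26 + 265.87 + 47.216 = 872.35 kPa.
q_all = 872.35 / 2.5 = 348.94 kPa.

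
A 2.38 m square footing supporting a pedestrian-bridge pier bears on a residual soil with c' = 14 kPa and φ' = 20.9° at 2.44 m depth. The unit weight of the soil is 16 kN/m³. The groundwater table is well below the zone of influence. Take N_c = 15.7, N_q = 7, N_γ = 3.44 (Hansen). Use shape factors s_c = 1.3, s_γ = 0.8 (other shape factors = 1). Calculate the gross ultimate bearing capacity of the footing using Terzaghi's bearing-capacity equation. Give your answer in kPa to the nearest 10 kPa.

q = γ·D_f = 16 × 2.44 = 39.04 kPa.
c·N_c·s_c = 14 × 15.7 × 1.3 = 285.74 kPa
q·N_q = 39.04 × 7 = 273.28 kPa
0.5·γ·B·N_γ·s_γ = 0.5 × 16 × 2.38 × 3.44 × 0.8 = 52.398 kPa
q_ult = 285.74 + 273.28 + 52.398 = 611.42 kPa.

q_ult ≈ 610 kPa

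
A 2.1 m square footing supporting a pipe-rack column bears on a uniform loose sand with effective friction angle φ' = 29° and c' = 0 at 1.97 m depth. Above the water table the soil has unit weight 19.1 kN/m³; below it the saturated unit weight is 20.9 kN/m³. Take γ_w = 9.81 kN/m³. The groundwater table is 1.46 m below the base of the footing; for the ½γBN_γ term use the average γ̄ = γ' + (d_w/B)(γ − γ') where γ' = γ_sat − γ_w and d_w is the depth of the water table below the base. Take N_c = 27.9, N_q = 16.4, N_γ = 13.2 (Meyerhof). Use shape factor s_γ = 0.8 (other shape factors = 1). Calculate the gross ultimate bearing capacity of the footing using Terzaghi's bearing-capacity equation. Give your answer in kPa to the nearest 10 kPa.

q_ult ≈ 800 kPa

Effective surcharge at the founding depth q = γ·D_f = 19.1 × 1.97 = 37.627 kPa.
With d_w = 1.46 m < B, γ̄ = 11.09 + (1.46/2.1) × (19.1 − 11.09) = 16.659 kN/m³.
q_ult = q·N_q + 0.5·γ·B·N_γ·s_γ
     = 37.627 × 16.4 + 0.5 × 16.659 × 2.1 × 13.2 × 0.8
     = 617.08 + 184.71 = 801.8 kPa.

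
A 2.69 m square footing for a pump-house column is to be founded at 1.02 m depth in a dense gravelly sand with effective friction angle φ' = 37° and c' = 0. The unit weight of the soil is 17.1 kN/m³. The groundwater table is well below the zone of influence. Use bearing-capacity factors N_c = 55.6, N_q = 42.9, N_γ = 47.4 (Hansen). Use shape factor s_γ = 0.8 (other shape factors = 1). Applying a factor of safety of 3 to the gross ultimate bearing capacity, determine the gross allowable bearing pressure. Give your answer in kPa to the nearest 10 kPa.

Effective surcharge at the founding depth q = γ·D_f = 17.1 × 1.02 = 17.442 kPa.
q_ult = q·N_q + 0.5·γ·B·N_γ·s_γ
     = 17.442 × 42.9 + 0.5 × 17.1 × 2.69 × 47.4 × 0.8
     = 748.26 + 872.14 = 1620.4 kPa.
q_all = q_ult / FS = 1620.4 / 3 = 540.13 kPa.

q_all ≈ 540 kPa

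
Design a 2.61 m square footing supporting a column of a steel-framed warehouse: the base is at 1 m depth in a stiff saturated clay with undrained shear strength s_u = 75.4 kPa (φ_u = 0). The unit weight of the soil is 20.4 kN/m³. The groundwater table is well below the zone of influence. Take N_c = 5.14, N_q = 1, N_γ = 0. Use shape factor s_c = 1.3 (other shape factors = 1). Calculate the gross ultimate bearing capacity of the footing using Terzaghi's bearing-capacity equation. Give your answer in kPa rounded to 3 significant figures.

q_ult ≈ 524 kPa

Overburden at base level: q = 20.4 × 1 = 20.4 kPa.
Cohesion term c·N_c·s_c = 75.4 × 5.14 × 1.3 = 503.82 kPa; surcharge term q·N_q = 20.4 × 1 = 20.4 kPa.
q_ult = 503.82 + 20.4 = 524.22 kPa.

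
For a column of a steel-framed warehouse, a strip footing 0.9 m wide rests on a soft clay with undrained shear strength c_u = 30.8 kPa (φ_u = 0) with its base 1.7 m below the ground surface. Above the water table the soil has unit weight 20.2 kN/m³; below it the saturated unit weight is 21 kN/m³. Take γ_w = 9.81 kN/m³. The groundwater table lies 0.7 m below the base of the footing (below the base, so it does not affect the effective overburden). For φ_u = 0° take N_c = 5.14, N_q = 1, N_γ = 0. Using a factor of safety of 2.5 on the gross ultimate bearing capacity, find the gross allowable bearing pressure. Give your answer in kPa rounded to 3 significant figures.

Effective surcharge at the founding depth q = γ·D_f = 20.2 × 1.7 = 34.34 kPa.
q_ult = c·N_c + q·N_q
     = 30.8 × 5.14 + 34.34 × 1
     = 158.31 + 34.34 = 192.65 kPa.
q_all = 192.65 / 2.5 = 77.061 kPa.

q_all ≈ 77.1 kPa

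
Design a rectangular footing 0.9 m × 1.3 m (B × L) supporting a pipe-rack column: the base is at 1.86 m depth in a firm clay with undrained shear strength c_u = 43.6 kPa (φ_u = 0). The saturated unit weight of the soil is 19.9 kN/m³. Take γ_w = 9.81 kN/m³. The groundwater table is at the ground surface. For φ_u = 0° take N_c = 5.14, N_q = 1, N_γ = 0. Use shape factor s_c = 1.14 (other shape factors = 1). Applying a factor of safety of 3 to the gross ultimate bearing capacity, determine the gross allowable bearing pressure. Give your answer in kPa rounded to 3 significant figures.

With the water table at the surface the whole profile is submerged: γ' = 19.9 − 9.81 = 10.09 kN/m³, so q = γ'·D_f = 18.767 kPa.
q_ult = c·N_c·s_c + q·N_q
     = 43.6 × 5.14 × 1.14 + 18.767 × 1
     = 255.48 + 18.767 = 274.25 kPa.
q_all = q_ult / FS = 274.25 / 3 = 91.415 kPa.

q_all ≈ 91.4 kPa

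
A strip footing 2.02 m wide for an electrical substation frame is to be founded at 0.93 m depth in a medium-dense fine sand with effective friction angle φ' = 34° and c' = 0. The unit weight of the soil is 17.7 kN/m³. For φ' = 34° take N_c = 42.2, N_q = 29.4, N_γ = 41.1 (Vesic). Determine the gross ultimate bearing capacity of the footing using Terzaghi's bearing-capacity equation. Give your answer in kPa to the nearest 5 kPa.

q = γ·D_f = 17.7 × 0.93 = 16.461 kPa.
q·N_q = 16.461 × 29.4 = 483.95 kPa
0.5·γ·B·N_γ = 0.5 × 17.7 × 2.02 × 41.1 = 734.74 kPa
q_ult = 483.95 + 734.74 = 1218.7 kPa.

q_ult ≈ 1220 kPa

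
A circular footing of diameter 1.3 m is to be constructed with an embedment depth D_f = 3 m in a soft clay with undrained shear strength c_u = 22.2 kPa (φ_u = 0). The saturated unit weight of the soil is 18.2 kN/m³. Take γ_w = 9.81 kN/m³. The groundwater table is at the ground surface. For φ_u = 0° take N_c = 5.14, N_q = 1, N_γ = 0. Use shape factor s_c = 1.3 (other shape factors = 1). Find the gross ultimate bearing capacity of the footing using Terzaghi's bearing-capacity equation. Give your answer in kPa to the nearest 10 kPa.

q_ult ≈ 170 kPa

With the water table at the surface the whole profile is submerged: γ' = 18.2 − 9.81 = 8.39 kN/m³, so q = γ'·D_f = 25.17 kPa.
q_ult = c·N_c·s_c + q·N_q
     = 22.2 × 5.14 × 1.3 + 25.17 × 1
     = 148.34 + 25.17 = 173.51 kPa.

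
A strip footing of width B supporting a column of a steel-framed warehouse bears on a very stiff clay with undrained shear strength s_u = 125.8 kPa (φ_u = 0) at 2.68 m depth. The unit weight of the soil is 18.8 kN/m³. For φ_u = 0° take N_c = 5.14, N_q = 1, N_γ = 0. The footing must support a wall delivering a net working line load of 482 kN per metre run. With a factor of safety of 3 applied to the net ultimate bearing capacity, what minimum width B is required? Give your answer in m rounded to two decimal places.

B = 2.24 m

q = γ·D_f = 18.8 × 2.68 = 50.384 kPa.
c·N_c = 125.8 × 5.14 = 646.61 kPa
q·N_q = 50.384 × 1 = 50.384 kPa
q_ult = 646.61 + 50.384 = 697 kPa.
For φ = 0 the ½γBN_γ term vanishes, so q_ult is independent of B. q_net = 697 − 50.384 = 646.61 kPa; q_all(net) = 646.61/3 = 215.54 kPa.
Required width B = w / q_all(net) = 482 / 215.54 = 2.236 m.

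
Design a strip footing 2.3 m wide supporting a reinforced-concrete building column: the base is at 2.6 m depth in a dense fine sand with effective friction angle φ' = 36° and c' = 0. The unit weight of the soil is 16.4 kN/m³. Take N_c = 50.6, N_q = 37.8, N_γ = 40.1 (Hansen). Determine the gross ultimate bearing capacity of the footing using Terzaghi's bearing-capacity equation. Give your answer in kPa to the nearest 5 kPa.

Effective surcharge at the founding depth q = γ·D_f = 16.4 × 2.6 = 42.64 kPa.
q_ult = q·N_q + 0.5·γ·B·N_γ
     = 42.64 × 37.8 + 0.5 × 16.4 × 2.3 × 40.1
     = 1611.8 + 756.29 = 2368.1 kPa.

q_ult ≈ 2370 kPa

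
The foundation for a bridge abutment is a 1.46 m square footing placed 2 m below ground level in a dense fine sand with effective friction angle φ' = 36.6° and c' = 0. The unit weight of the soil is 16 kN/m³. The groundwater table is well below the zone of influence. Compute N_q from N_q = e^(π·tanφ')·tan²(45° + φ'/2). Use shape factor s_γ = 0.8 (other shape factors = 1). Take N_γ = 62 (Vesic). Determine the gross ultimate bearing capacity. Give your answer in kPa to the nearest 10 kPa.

tan36.6° = 0.7427, so N_q = e^(π×0.7427)·tan²(63.3°) = 10.31 × 3.953 = 40.76.
q = γ·D_f = 16 × 2 = 32 kPa.
q·N_q = 32 × 40.76 = 1304.3 kPa
0.5·γ·B·N_γ·s_γ = 0.5 × 16 × 1.46 × 62 × 0.8 = 579.33 kPa
q_ult = 1304.3 + 579.33 = 1883.6 kPa.

q_ult ≈ 1880 kPa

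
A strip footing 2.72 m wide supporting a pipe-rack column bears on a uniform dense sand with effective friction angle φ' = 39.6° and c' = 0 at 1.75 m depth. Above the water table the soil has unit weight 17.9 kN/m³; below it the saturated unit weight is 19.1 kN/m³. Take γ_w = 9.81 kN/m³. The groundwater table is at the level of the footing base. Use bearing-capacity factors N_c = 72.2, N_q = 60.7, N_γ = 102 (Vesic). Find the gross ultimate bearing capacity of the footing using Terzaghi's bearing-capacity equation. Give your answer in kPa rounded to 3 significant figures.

Effective surcharge at the founding depth q = γ·D_f = 17.9 × 1.75 = 31.325 kPa.
The water table coincides with the base, so in the self-weight term γ → γ' = 9.29 kN/m³.
q_ult = q·N_q + 0.5·γ·B·N_γ
     = 31.325 × 60.7 + 0.5 × 9.29 × 2.72 × 102
     = 1901.4 + 1288.7 = 3190.1 kPa.

q_ult ≈ 3190 kPa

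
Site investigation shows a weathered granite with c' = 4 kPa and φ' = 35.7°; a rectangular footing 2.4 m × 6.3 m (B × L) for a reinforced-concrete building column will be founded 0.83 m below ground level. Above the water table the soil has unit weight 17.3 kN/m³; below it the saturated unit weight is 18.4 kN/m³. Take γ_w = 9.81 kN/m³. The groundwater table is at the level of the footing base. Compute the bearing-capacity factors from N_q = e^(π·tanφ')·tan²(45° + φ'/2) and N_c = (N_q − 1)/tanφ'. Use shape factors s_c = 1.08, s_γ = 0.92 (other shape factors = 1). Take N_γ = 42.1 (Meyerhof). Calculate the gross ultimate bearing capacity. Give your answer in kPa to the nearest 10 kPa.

tan35.7° = 0.7186, so N_q = e^(π×0.7186)·tan²(62.85°) = 9.559 × 3.802 = 36.35.
N_c = (36.35 − 1)/tan35.7° = 49.19.
q = γ·D_f = 17.3 × 0.83 = 14.359 kPa.
For the ½γBN_γ term take γ' = 18.4 − 9.81 = 8.59 kN/m³ (soil below base is submerged).
c·N_c·s_c = 4 × 49.19 × 1.08 = 212.5 kPa
q·N_q = 14.359 × 36.346 = 521.9 kPa
0.5·γ·B·N_γ·s_γ = 0.5 × 8.59 × 2.4 × 42.1 × 0.92 = 399.25 kPa
q_ult = 212.5 + 521.9 + 399.25 = 1133.6 kPa.

q_ult ≈ 1130 kPa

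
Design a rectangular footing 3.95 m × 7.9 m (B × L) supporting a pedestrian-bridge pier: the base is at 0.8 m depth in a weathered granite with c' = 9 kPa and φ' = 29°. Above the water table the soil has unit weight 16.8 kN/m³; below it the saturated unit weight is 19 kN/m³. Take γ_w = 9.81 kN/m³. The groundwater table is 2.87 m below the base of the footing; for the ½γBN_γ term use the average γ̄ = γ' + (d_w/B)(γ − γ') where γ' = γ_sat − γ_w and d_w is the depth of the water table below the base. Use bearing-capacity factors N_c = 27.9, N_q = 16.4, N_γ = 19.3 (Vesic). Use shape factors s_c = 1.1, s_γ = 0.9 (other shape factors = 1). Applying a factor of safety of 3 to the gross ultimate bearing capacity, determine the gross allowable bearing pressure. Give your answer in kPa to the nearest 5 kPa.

Overburden at base level: q = 16.8 × 0.8 = 13.44 kPa.
The water table is 2.87 m below the base (< B = 3.95 m), so the ½γBN_γ term uses γ̄ = γ' + (d_w/B)(γ − γ') = 9.19 + (2.87/3.95)(16.8 − 9.19) = 14.719 kN/m³.
Cohesion term c·N_c·s_c = 9 × 27.9 × 1.1 = 276.21 kPa; surcharge term q·N_q = 13.44 × 16.4 = 220.42 kPa; self-weight term 0.5·γ·B·N_γ·s_γ = 0.5 × 14.719 × 3.95 × 19.3 × 0.9 = 504.96 kPa.
q_ult = 276.21 + 220.42 + 504.96 = 1001.6 kPa.
q_all = q_ult / FS = 1001.6 / 3 = 333.86 kPa.

q_all ≈ 335 kPa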